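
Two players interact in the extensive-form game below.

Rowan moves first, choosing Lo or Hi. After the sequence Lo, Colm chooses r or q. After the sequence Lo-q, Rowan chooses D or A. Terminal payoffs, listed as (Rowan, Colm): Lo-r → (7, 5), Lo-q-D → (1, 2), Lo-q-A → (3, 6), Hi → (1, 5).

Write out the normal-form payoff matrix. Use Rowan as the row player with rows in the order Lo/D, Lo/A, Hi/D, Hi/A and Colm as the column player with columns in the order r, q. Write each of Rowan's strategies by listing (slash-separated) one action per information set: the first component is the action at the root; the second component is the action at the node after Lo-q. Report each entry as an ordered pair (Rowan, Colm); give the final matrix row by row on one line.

            r        q
Lo/D    (7,5)    (1,2)
Lo/A    (7,5)    (3,6)
Hi/D    (1,5)    (1,5)
Hi/A    (1,5)    (1,5)

Lo/D: (7,5) (1,2) | Lo/A: (7,5) (3,6) | Hi/D: (1,5) (1,5) | Hi/A: (1,5) (1,5)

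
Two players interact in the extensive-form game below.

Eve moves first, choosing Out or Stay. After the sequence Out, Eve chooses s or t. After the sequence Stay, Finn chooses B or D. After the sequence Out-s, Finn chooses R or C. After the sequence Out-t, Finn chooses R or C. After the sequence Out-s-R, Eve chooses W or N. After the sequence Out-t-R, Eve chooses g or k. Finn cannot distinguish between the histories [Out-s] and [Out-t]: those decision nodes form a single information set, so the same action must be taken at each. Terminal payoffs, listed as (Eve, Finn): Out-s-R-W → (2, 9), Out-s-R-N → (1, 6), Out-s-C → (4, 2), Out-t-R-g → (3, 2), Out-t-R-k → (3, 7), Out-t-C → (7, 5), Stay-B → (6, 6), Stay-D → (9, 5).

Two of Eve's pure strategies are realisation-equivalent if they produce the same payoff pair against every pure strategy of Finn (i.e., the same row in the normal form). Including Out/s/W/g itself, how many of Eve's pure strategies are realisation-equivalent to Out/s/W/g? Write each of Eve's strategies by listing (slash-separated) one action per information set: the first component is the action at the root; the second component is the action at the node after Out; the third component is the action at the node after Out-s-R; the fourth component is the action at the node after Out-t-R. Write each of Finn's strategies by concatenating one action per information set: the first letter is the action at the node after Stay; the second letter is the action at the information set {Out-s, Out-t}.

Row for Out/s/W/g (columns BR, BC, DR, DC): (2,9) (4,2) (2,9) (4,2).
Under Out/s/W/g, Eve's choice at the node after Out-t-R can never be reached regardless of what Finn does, so varying those choices leaves every outcome unchanged.
Holding the reachable choices fixed and varying the unreachable one freely already gives 2 equivalent strategies.
No other strategy reproduces this row, so those 2 are the full class: Out/s/W/g, Out/s/W/k.

2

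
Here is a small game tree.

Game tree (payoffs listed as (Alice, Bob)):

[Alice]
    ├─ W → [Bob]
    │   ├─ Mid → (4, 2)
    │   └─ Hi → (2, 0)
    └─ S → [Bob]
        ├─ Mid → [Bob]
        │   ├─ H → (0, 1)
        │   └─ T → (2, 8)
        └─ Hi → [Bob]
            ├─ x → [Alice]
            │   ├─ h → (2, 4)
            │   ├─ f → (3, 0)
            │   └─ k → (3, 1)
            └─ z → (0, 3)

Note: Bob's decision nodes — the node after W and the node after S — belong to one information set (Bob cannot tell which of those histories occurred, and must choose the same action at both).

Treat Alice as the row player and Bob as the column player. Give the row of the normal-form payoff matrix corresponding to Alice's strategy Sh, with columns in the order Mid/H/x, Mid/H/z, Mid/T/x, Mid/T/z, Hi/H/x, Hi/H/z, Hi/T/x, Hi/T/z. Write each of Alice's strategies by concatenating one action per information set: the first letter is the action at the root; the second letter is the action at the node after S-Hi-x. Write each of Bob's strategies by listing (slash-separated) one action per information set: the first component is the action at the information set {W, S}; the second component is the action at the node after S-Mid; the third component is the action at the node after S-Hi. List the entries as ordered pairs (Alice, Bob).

vs Mid/H/x: Alice plays S → Bob plays Mid at [S] → Bob plays H at [S-Mid] → (0, 1)
vs Mid/H/z: Alice plays S → Bob plays Mid at [S] → Bob plays H at [S-Mid] → (0, 1)
vs Mid/T/x: Alice plays S → Bob plays Mid at [S] → Bob plays T at [S-Mid] → (2, 8)
vs Mid/T/z: Alice plays S → Bob plays Mid at [S] → Bob plays T at [S-Mid] → (2, 8)
vs Hi/H/x: Alice plays S → Bob plays Hi at [S] → Bob plays x at [S-Hi] → Alice plays h at [S-Hi-x] → (2, 4)
vs Hi/H/z: Alice plays S → Bob plays Hi at [S] → Bob plays z at [S-Hi] → (0, 3)
vs Hi/T/x: Alice plays S → Bob plays Hi at [S] → Bob plays x at [S-Hi] → Alice plays h at [S-Hi-x] → (2, 4)
vs Hi/T/z: Alice plays S → Bob plays Hi at [S] → Bob plays z at [S-Hi] → (0, 3)

(0,1) (0,1) (2,8) (2,8) (2,4) (0,3) (2,4) (0,3)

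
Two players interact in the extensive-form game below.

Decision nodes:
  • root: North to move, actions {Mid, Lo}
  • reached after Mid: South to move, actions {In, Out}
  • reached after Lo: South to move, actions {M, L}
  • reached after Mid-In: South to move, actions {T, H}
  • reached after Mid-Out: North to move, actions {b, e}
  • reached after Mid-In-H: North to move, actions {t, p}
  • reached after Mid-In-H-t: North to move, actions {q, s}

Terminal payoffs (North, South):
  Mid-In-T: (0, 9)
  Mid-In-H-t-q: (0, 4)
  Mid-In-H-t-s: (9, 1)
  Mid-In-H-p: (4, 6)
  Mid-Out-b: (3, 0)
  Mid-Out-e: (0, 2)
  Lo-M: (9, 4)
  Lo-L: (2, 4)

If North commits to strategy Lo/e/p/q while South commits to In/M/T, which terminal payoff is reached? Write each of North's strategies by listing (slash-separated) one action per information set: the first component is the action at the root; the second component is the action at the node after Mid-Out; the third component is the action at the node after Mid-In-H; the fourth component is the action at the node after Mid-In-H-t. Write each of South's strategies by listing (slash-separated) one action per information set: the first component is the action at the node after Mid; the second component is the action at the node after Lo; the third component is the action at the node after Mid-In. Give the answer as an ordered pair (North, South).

(9, 4)

Trace the play path from the root:
  North plays Lo
  South plays M at [Lo]
→ terminal payoff (9, 4).
(North's choice at the node after Mid-Out is never reached on this path, so it doesn't affect the outcome.)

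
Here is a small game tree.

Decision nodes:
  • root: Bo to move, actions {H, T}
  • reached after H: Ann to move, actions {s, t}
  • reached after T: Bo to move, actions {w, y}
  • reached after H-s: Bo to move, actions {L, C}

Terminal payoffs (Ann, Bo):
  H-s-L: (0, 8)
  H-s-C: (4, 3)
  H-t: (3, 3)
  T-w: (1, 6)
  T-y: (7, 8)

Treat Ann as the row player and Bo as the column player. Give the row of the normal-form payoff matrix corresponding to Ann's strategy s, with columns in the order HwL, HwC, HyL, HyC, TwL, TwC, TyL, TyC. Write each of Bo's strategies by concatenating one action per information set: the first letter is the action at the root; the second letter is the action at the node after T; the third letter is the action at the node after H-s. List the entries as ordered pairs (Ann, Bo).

(0,8) (4,3) (0,8) (4,3) (1,6) (1,6) (7,8) (7,8)

vs HwL: Bo plays H → Ann plays s at [H] → Bo plays L at [H-s] → (0, 8)
vs HwC: Bo plays H → Ann plays s at [H] → Bo plays C at [H-s] → (4, 3)
vs HyL: Bo plays H → Ann plays s at [H] → Bo plays L at [H-s] → (0, 8)
vs HyC: Bo plays H → Ann plays s at [H] → Bo plays C at [H-s] → (4, 3)
vs TwL: Bo plays T → Bo plays w at [T] → (1, 6)
vs TwC: Bo plays T → Bo plays w at [T] → (1, 6)
vs TyL: Bo plays T → Bo plays y at [T] → (7, 8)
vs TyC: Bo plays T → Bo plays y at [T] → (7, 8)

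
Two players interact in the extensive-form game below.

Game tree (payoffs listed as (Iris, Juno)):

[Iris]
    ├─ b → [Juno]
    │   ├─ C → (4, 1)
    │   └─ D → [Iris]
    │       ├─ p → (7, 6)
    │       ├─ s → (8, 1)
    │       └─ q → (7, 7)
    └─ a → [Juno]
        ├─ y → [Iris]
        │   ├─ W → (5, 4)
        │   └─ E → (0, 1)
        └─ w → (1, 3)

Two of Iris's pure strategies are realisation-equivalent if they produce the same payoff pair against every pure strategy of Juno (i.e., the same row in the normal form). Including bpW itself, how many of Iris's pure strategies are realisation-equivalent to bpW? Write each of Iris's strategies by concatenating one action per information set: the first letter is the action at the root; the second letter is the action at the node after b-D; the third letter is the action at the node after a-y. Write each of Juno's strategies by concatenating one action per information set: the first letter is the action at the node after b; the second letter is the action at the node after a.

Row for bpW (columns Cy, Cw, Dy, Dw): (4,1) (4,1) (7,6) (7,6).
Under bpW, Iris's choice at the node after a-y can never be reached regardless of what Juno does, so varying those choices leaves every outcome unchanged.
Holding the reachable choices fixed and varying the unreachable one freely already gives 2 equivalent strategies.
No other strategy reproduces this row, so those 2 are the full class: bpW, bpE.

2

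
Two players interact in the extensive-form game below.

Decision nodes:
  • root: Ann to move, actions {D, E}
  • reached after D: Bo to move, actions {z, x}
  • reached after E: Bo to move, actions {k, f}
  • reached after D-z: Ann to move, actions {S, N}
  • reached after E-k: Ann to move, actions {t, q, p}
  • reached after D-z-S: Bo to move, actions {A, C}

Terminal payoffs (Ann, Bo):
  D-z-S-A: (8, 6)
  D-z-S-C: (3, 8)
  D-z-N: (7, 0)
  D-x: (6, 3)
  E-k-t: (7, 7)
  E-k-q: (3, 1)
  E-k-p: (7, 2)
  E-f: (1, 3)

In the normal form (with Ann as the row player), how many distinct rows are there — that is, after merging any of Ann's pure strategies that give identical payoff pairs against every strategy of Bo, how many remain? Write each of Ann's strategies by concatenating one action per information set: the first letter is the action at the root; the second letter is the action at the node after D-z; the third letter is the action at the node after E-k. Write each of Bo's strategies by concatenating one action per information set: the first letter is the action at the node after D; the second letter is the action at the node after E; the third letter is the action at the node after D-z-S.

Ann has 12 pure strategies: DSt, DSq, DSp, DNt, DNq, DNp, ESt, ESq, ESp, ENt, ENq, ENp. Columns: zkA, zkC, zfA, zfC, xkA, xkC, xfA, xfC.
{DSt, DSq, DSp} → row (8,6) (3,8) (8,6) (3,8) (6,3) (6,3) (6,3) (6,3)
{DNt, DNq, DNp} → row (7,0) (7,0) (7,0) (7,0) (6,3) (6,3) (6,3) (6,3)
{ESt, ENt} → row (7,7) (7,7) (1,3) (1,3) (7,7) (7,7) (1,3) (1,3)
{ESq, ENq} → row (3,1) (3,1) (1,3) (1,3) (3,1) (3,1) (1,3) (1,3)
{ESp, ENp} → row (7,2) (7,2) (1,3) (1,3) (7,2) (7,2) (1,3) (1,3)
That's 5 distinct rows out of 12 strategies.

5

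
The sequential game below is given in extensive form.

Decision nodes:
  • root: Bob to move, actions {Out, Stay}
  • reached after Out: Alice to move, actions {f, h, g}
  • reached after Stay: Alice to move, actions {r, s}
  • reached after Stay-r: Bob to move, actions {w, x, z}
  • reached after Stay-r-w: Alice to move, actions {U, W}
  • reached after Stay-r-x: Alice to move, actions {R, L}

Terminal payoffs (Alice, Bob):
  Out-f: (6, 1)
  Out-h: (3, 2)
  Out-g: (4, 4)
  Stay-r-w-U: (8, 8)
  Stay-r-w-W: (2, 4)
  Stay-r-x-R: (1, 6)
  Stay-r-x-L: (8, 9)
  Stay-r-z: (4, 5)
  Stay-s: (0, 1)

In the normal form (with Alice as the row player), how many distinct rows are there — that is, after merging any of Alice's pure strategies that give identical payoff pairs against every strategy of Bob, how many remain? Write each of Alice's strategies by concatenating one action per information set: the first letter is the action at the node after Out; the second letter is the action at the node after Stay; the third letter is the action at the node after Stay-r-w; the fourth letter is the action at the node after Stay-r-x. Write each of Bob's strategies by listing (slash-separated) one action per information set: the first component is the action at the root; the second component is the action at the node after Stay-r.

15

Alice has 24 pure strategies: frUR, frUL, frWR, frWL, fsUR, fsUL, fsWR, fsWL, hrUR, hrUL, hrWR, hrWL, hsUR, hsUL, hsWR, hsWL, grUR, grUL, grWR, grWL, gsUR, gsUL, gsWR, gsWL. Columns: Out/w, Out/x, Out/z, Stay/w, Stay/x, Stay/z.
{frUR} → row (6,1) (6,1) (6,1) (8,8) (1,6) (4,5)
{frUL} → row (6,1) (6,1) (6,1) (8,8) (8,9) (4,5)
{frWR} → row (6,1) (6,1) (6,1) (2,4) (1,6) (4,5)
{frWL} → row (6,1) (6,1) (6,1) (2,4) (8,9) (4,5)
{fsUR, fsUL, fsWR, fsWL} → row (6,1) (6,1) (6,1) (0,1) (0,1) (0,1)
{hrUR} → row (3,2) (3,2) (3,2) (8,8) (1,6) (4,5)
{hrUL} → row (3,2) (3,2) (3,2) (8,8) (8,9) (4,5)
{hrWR} → row (3,2) (3,2) (3,2) (2,4) (1,6) (4,5)
{hrWL} → row (3,2) (3,2) (3,2) (2,4) (8,9) (4,5)
{hsUR, hsUL, hsWR, hsWL} → row (3,2) (3,2) (3,2) (0,1) (0,1) (0,1)
{grUR} → row (4,4) (4,4) (4,4) (8,8) (1,6) (4,5)
{grUL} → row (4,4) (4,4) (4,4) (8,8) (8,9) (4,5)
{grWR} → row (4,4) (4,4) (4,4) (2,4) (1,6) (4,5)
{grWL} → row (4,4) (4,4) (4,4) (2,4) (8,9) (4,5)
{gsUR, gsUL, gsWR, gsWL} → row (4,4) (4,4) (4,4) (0,1) (0,1) (0,1)
That's 15 distinct rows out of 24 strategies.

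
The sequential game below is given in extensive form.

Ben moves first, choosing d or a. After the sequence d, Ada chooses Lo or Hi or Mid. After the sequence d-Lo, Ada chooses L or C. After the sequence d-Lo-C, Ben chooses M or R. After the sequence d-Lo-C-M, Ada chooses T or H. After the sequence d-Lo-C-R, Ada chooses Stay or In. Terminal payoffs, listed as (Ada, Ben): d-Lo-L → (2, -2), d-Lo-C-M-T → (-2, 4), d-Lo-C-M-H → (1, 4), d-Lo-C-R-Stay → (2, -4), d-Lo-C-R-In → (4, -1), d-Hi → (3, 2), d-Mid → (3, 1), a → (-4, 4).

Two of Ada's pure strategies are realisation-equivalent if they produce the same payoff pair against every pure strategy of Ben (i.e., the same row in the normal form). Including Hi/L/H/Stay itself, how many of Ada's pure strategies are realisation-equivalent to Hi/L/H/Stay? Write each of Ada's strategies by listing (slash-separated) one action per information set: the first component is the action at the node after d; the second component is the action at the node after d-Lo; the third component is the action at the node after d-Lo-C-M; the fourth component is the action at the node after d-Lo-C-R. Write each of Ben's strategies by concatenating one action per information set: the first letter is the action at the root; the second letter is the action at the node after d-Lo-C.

Row for Hi/L/H/Stay (columns dM, dR, aM, aR): (3,2) (3,2) (-4,4) (-4,4).
Under Hi/L/H/Stay, Ada's choice at the node after d-Lo and at the node after d-Lo-C-M and at the node after d-Lo-C-R can never be reached regardless of what Ben does, so varying those choices leaves every outcome unchanged.
Holding the reachable choices fixed and varying the unreachable ones freely already gives 2 × 2 × 2 = 8 equivalent strategies.
No other strategy reproduces this row, so those 8 are the full class: Hi/L/T/Stay, Hi/L/T/In, Hi/L/H/Stay, Hi/L/H/In, Hi/C/T/Stay, Hi/C/T/In, Hi/C/H/Stay, Hi/C/H/In.

8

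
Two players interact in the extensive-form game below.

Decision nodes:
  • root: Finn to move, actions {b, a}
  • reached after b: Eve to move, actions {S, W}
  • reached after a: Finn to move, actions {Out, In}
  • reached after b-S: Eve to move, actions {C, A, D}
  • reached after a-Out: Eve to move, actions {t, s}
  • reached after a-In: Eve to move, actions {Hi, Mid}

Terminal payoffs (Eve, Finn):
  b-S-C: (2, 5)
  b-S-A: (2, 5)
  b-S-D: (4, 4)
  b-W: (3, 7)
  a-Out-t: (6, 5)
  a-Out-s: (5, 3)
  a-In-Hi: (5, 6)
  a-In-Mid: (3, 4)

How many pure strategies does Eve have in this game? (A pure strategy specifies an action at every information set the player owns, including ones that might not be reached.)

Eve owns the node after b with actions {S, W} — two choices.
Eve owns the node after b-S with actions {C, A, D} — three choices.
Eve owns the node after a-Out with actions {t, s} — two choices.
Eve owns the node after a-In with actions {Hi, Mid} — two choices.
A pure strategy fixes one action at each information set independently, so the count is the product 2 × 3 × 2 × 2 = 24.

24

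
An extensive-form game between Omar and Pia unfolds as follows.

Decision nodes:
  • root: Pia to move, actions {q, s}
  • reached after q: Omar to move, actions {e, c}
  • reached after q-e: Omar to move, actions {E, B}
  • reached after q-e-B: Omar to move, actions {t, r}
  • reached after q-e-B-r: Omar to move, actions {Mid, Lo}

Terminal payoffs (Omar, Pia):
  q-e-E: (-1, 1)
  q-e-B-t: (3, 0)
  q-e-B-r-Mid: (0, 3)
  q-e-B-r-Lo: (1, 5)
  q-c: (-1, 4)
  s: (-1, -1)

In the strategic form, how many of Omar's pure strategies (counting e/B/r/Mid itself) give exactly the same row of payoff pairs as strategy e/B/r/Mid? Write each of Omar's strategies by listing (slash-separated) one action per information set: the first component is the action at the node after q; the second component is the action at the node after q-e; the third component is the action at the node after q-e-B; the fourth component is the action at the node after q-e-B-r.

Row for e/B/r/Mid (columns q, s): (0,3) (-1,-1).
Every one of Omar's information sets is on the play path for some reply by Pia when Omar follows e/B/r/Mid.
Changing the action at any of them therefore changes at least one column, so only e/B/r/Mid itself gives this row.

1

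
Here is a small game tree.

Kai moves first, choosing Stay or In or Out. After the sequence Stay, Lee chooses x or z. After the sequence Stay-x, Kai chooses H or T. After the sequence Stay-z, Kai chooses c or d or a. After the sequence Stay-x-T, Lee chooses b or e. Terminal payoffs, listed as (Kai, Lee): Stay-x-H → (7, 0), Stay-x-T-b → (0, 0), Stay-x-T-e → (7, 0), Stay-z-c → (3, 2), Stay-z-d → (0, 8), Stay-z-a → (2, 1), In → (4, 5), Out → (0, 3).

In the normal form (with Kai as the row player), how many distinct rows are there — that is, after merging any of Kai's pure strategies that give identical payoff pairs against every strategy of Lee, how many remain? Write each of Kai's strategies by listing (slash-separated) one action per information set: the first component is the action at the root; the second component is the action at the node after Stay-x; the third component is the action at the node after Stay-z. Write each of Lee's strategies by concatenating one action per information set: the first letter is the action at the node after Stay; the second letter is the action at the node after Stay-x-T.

8

Kai has 18 pure strategies: Stay/H/c, Stay/H/d, Stay/H/a, Stay/T/c, Stay/T/d, Stay/T/a, In/H/c, In/H/d, In/H/a, In/T/c, In/T/d, In/T/a, Out/H/c, Out/H/d, Out/H/a, Out/T/c, Out/T/d, Out/T/a. Columns: xb, xe, zb, ze.
{Stay/H/c} → row (7,0) (7,0) (3,2) (3,2)
{Stay/H/d} → row (7,0) (7,0) (0,8) (0,8)
{Stay/H/a} → row (7,0) (7,0) (2,1) (2,1)
{Stay/T/c} → row (0,0) (7,0) (3,2) (3,2)
{Stay/T/d} → row (0,0) (7,0) (0,8) (0,8)
{Stay/T/a} → row (0,0) (7,0) (2,1) (2,1)
{In/H/c, In/H/d, In/H/a, In/T/c, In/T/d, In/T/a} → row (4,5) (4,5) (4,5) (4,5)
{Out/H/c, Out/H/d, Out/H/a, Out/T/c, Out/T/d, Out/T/a} → row (0,3) (0,3) (0,3) (0,3)
That's 8 distinct rows out of 18 strategies.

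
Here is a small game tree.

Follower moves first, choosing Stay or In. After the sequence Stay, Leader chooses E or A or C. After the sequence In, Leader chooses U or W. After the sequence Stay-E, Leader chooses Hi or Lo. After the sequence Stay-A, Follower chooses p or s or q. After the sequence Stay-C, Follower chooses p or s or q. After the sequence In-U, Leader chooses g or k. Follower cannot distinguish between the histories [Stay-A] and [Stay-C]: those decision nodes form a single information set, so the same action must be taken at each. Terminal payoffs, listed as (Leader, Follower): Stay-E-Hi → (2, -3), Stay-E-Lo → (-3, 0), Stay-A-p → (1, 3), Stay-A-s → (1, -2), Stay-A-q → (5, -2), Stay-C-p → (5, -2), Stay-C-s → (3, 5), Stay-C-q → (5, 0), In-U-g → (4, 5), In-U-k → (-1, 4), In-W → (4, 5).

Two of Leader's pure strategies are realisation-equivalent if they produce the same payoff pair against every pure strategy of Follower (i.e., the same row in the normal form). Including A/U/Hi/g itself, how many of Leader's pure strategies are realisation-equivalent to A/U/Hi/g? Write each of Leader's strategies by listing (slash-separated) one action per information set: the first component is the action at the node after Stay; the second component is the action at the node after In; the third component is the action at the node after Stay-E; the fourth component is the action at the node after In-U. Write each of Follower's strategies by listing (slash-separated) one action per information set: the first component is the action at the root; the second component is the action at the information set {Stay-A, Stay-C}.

6

Row for A/U/Hi/g (columns Stay/p, Stay/s, Stay/q, In/p, In/s, In/q): (1,3) (1,-2) (5,-2) (4,5) (4,5) (4,5).
Under A/U/Hi/g, Leader's choice at the node after Stay-E can never be reached regardless of what Follower does, so varying those choices leaves every outcome unchanged.
Holding the reachable choices fixed and varying the unreachable one freely already gives 2 equivalent strategies.
Checking the remaining rows, A/W/Hi/g, A/W/Hi/k, A/W/Lo/g, A/W/Lo/k also happen to give the same payoffs in every column, bringing the total to 6: A/U/Hi/g, A/U/Lo/g, A/W/Hi/g, A/W/Hi/k, A/W/Lo/g, A/W/Lo/k.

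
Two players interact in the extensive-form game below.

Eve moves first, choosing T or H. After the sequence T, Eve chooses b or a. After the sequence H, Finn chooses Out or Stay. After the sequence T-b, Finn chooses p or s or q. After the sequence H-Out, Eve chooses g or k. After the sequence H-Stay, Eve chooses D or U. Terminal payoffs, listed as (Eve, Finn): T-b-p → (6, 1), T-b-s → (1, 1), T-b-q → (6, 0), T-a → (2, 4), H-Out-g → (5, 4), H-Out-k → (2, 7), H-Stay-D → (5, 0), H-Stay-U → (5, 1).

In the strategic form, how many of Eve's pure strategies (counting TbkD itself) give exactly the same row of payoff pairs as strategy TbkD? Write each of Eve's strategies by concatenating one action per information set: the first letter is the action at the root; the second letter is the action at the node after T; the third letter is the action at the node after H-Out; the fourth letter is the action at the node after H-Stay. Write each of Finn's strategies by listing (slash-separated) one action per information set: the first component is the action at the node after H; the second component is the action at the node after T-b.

4

Row for TbkD (columns Out/p, Out/s, Out/q, Stay/p, Stay/s, Stay/q): (6,1) (1,1) (6,0) (6,1) (1,1) (6,0).
Under TbkD, Eve's choice at the node after H-Out and at the node after H-Stay can never be reached regardless of what Finn does, so varying those choices leaves every outcome unchanged.
Holding the reachable choices fixed and varying the unreachable ones freely already gives 2 × 2 = 4 equivalent strategies.
No other strategy reproduces this row, so those 4 are the full class: TbgD, TbgU, TbkD, TbkU.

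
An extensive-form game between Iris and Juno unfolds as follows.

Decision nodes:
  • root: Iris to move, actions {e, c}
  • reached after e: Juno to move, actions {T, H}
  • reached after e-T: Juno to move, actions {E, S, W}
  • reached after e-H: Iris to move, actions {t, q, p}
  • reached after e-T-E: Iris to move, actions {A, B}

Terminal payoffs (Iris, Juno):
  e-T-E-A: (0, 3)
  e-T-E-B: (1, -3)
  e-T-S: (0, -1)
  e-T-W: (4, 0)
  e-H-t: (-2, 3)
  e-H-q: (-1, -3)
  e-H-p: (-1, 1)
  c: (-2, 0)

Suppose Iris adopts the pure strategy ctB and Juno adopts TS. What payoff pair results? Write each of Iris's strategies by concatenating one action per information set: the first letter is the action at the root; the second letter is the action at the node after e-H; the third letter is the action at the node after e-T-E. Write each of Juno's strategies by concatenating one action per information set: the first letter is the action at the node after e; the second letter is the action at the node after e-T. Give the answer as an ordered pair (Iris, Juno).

(-2, 0)

Trace the play path from the root:
  Iris plays c
→ terminal payoff (-2, 0).
(Iris's choice at the node after e-H is never reached on this path, so it doesn't affect the outcome.)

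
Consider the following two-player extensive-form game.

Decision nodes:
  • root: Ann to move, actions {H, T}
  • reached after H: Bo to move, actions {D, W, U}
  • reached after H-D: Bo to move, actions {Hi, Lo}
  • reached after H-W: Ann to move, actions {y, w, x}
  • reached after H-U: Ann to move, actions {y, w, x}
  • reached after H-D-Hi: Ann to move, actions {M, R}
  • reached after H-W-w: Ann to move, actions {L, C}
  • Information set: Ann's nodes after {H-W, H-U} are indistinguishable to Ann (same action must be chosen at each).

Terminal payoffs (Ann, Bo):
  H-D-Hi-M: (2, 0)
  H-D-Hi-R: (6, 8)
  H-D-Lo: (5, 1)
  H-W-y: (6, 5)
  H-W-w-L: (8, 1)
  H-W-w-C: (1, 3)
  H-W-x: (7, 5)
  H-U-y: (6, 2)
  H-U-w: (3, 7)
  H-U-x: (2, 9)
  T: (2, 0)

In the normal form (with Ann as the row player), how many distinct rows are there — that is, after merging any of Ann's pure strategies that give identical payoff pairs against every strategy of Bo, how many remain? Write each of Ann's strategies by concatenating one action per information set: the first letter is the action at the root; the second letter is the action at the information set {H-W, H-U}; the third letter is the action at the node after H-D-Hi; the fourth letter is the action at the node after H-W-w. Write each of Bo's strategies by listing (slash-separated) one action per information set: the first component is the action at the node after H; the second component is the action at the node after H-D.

9

Ann has 24 pure strategies: HyML, HyMC, HyRL, HyRC, HwML, HwMC, HwRL, HwRC, HxML, HxMC, HxRL, HxRC, TyML, TyMC, TyRL, TyRC, TwML, TwMC, TwRL, TwRC, TxML, TxMC, TxRL, TxRC. Columns: D/Hi, D/Lo, W/Hi, W/Lo, U/Hi, U/Lo.
{HyML, HyMC} → row (2,0) (5,1) (6,5) (6,5) (6,2) (6,2)
{HyRL, HyRC} → row (6,8) (5,1) (6,5) (6,5) (6,2) (6,2)
{HwML} → row (2,0) (5,1) (8,1) (8,1) (3,7) (3,7)
{HwMC} → row (2,0) (5,1) (1,3) (1,3) (3,7) (3,7)
{HwRL} → row (6,8) (5,1) (8,1) (8,1) (3,7) (3,7)
{HwRC} → row (6,8) (5,1) (1,3) (1,3) (3,7) (3,7)
{HxML, HxMC} → row (2,0) (5,1) (7,5) (7,5) (2,9) (2,9)
{HxRL, HxRC} → row (6,8) (5,1) (7,5) (7,5) (2,9) (2,9)
{TyML, TyMC, TyRL, TyRC, TwML, TwMC, TwRL, TwRC, TxML, TxMC, TxRL, TxRC} → row (2,0) (2,0) (2,0) (2,0) (2,0) (2,0)
That's 9 distinct rows out of 24 strategies.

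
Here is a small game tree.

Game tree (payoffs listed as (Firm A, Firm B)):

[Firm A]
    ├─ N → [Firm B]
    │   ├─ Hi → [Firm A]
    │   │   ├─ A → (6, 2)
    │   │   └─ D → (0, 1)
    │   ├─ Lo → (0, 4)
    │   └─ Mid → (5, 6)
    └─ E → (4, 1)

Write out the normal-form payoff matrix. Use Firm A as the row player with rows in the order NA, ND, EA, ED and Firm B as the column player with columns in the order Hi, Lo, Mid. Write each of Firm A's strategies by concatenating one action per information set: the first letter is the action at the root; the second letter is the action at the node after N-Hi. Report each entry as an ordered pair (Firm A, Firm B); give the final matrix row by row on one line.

NA: (6,2) (0,4) (5,6) | ND: (0,1) (0,4) (5,6) | EA: (4,1) (4,1) (4,1) | ED: (4,1) (4,1) (4,1)

           Hi       Lo      Mid
  NA    (6,2)    (0,4)    (5,6)
  ND    (0,1)    (0,4)    (5,6)
  EA    (4,1)    (4,1)    (4,1)
  ED    (4,1)    (4,1)    (4,1)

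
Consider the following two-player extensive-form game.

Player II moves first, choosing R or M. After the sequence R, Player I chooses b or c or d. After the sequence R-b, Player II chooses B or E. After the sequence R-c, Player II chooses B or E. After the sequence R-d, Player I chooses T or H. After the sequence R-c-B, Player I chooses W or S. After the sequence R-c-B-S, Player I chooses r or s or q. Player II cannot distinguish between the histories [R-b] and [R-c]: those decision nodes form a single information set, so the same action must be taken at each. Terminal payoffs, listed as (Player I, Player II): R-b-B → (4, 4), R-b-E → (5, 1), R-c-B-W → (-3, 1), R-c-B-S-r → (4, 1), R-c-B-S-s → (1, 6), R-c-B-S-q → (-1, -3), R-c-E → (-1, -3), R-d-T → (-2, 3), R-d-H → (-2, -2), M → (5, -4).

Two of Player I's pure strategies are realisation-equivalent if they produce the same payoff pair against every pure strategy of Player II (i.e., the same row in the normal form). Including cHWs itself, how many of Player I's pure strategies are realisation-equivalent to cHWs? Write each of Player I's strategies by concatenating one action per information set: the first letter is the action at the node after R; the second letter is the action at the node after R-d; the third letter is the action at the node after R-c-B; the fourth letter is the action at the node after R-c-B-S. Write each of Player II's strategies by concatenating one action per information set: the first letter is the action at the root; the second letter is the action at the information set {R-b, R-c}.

Row for cHWs (columns RB, RE, MB, ME): (-3,1) (-1,-3) (5,-4) (5,-4).
Under cHWs, Player I's choice at the node after R-d and at the node after R-c-B-S can never be reached regardless of what Player II does, so varying those choices leaves every outcome unchanged.
Holding the reachable choices fixed and varying the unreachable ones freely already gives 2 × 3 = 6 equivalent strategies.
No other strategy reproduces this row, so those 6 are the full class: cTWr, cTWs, cTWq, cHWr, cHWs, cHWq.

6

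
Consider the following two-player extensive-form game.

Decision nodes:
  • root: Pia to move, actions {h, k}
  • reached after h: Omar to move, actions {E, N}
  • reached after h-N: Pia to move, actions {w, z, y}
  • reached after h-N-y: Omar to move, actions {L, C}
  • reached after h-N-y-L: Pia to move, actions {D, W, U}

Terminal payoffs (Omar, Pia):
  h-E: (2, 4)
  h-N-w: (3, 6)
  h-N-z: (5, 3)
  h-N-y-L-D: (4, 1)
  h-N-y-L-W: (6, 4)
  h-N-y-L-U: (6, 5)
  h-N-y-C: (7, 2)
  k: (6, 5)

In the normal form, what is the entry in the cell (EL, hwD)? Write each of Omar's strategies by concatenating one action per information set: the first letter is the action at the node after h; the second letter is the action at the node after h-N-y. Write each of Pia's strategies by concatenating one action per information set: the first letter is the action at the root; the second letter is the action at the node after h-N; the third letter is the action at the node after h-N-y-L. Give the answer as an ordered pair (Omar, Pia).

Trace the play path from the root:
  Pia plays h
  Omar plays E at [h]
→ terminal payoff (2, 4).
(Omar's choice at the node after h-N-y is never reached on this path, so it doesn't affect the outcome.)

(2, 4)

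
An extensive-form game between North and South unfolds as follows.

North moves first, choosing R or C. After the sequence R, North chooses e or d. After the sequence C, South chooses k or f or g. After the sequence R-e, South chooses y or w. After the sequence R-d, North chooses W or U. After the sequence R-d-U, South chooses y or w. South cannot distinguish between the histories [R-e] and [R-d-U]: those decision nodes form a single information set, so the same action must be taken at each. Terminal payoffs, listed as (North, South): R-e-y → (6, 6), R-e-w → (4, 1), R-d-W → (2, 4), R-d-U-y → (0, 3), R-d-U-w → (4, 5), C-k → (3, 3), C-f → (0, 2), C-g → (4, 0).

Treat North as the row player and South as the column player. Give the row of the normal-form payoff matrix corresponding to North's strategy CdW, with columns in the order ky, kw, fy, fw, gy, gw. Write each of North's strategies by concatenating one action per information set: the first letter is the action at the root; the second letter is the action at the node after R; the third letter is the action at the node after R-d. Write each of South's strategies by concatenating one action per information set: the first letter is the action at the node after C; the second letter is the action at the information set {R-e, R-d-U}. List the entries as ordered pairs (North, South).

(3,3) (3,3) (0,2) (0,2) (4,0) (4,0)

vs ky: North plays C → South plays k at [C] → (3, 3)
vs kw: North plays C → South plays k at [C] → (3, 3)
vs fy: North plays C → South plays f at [C] → (0, 2)
vs fw: North plays C → South plays f at [C] → (0, 2)
vs gy: North plays C → South plays g at [C] → (4, 0)
vs gw: North plays C → South plays g at [C] → (4, 0)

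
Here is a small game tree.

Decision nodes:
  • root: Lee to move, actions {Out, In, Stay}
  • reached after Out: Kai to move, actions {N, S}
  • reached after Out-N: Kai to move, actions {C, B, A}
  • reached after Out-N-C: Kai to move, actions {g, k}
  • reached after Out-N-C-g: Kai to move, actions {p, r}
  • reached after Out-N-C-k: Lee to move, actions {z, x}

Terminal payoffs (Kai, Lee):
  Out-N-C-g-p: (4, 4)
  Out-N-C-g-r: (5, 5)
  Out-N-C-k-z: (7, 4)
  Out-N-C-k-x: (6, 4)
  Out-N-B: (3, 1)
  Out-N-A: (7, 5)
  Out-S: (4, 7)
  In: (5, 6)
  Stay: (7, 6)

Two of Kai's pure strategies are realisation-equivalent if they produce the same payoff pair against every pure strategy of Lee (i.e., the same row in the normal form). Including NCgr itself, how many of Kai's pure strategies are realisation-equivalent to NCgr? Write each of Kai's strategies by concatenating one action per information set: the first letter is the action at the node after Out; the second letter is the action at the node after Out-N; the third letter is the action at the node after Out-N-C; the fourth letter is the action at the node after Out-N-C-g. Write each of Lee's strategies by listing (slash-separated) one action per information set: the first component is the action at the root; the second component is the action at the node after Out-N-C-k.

1

Row for NCgr (columns Out/z, Out/x, In/z, In/x, Stay/z, Stay/x): (5,5) (5,5) (5,6) (5,6) (7,6) (7,6).
Every one of Kai's information sets is on the play path for some reply by Lee when Kai follows NCgr.
Changing the action at any of them therefore changes at least one column, so only NCgr itself gives this row.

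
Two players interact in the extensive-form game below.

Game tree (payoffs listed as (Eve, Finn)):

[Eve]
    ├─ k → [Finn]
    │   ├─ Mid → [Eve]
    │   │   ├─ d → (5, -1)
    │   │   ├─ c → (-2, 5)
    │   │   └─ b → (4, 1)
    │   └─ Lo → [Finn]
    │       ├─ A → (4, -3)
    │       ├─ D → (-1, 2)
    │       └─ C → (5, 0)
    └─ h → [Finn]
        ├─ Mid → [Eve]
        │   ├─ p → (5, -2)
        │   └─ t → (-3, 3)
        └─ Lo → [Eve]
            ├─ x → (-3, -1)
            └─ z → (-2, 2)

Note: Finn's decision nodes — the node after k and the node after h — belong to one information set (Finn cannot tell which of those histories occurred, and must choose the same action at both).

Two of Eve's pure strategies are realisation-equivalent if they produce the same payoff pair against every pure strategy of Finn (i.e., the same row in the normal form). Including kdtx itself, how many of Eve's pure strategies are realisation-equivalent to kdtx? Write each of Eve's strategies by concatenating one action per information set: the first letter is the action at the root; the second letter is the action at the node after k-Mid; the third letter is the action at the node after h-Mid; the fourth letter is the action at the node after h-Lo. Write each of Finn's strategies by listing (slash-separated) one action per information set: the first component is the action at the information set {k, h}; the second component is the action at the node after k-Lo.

Row for kdtx (columns Mid/A, Mid/D, Mid/C, Lo/A, Lo/D, Lo/C): (5,-1) (5,-1) (5,-1) (4,-3) (-1,2) (5,0).
Under kdtx, Eve's choice at the node after h-Mid and at the node after h-Lo can never be reached regardless of what Finn does, so varying those choices leaves every outcome unchanged.
Holding the reachable choices fixed and varying the unreachable ones freely already gives 2 × 2 = 4 equivalent strategies.
No other strategy reproduces this row, so those 4 are the full class: kdpx, kdpz, kdtx, kdtz.

4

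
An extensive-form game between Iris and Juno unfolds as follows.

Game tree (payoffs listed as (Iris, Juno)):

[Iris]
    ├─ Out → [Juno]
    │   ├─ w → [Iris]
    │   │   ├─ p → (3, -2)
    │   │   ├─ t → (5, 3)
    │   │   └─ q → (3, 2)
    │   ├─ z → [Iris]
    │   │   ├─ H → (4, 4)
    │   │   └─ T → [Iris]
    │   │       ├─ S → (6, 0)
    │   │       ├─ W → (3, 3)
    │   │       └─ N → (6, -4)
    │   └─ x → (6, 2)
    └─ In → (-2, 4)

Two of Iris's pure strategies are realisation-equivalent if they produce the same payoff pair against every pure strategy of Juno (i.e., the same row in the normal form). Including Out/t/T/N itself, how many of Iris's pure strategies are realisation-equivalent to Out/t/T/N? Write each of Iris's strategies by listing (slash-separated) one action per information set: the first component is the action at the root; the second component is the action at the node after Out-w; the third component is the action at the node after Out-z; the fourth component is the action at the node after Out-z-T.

Row for Out/t/T/N (columns w, z, x): (5,3) (6,-4) (6,2).
Every one of Iris's information sets is on the play path for some reply by Juno when Iris follows Out/t/T/N.
Changing the action at any of them therefore changes at least one column, so only Out/t/T/N itself gives this row.

1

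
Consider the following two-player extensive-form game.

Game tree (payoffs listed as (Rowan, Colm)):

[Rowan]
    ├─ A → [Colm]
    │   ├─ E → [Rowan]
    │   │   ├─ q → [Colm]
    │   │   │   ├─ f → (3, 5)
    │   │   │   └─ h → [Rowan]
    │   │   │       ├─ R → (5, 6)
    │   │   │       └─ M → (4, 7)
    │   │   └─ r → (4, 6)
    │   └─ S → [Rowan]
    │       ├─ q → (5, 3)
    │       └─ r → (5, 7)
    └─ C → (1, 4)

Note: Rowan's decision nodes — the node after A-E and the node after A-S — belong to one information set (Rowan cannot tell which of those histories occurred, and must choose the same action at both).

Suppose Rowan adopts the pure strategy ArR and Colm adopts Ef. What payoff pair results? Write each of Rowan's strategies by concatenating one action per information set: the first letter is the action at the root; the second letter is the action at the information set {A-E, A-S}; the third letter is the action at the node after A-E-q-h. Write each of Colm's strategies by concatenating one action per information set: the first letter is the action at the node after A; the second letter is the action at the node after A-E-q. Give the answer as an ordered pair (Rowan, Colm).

Trace the play path from the root:
  Rowan plays A
  Colm plays E at [A]
  Rowan plays r at [A-E]
→ terminal payoff (4, 6).
(Rowan's choice at the node after A-E-q-h is never reached on this path, so it doesn't affect the outcome.)

(4, 6)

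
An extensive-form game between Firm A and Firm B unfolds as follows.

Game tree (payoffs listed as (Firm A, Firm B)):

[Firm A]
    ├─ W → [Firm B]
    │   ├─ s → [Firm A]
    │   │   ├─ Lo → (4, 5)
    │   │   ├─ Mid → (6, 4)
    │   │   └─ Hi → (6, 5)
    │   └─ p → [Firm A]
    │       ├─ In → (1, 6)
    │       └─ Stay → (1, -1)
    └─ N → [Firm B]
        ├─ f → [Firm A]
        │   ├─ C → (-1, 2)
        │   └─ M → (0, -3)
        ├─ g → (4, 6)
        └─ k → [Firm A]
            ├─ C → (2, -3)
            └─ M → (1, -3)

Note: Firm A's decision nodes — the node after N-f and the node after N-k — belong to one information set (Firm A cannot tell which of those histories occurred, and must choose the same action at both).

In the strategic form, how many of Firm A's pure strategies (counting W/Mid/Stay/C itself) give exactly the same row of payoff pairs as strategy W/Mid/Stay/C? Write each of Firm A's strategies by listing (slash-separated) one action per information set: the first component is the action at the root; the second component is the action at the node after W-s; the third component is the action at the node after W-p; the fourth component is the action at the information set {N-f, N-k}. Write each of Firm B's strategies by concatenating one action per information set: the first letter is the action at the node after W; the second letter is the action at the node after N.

2

Row for W/Mid/Stay/C (columns sf, sg, sk, pf, pg, pk): (6,4) (6,4) (6,4) (1,-1) (1,-1) (1,-1).
Under W/Mid/Stay/C, Firm A's choice at the information set {N-f, N-k} can never be reached regardless of what Firm B does, so varying those choices leaves every outcome unchanged.
Holding the reachable choices fixed and varying the unreachable one freely already gives 2 equivalent strategies.
No other strategy reproduces this row, so those 2 are the full class: W/Mid/Stay/C, W/Mid/Stay/M.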